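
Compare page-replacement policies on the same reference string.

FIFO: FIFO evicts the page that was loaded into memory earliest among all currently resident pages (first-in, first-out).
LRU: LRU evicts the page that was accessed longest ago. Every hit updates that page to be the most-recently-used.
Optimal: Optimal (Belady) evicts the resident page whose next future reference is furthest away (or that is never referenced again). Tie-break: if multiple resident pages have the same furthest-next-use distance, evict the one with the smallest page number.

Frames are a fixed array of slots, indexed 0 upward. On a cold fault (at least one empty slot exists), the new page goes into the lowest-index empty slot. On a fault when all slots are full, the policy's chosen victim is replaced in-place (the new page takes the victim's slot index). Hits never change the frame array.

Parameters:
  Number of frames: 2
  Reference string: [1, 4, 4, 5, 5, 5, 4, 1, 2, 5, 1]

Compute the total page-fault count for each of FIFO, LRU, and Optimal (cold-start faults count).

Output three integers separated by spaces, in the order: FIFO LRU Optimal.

--- FIFO ---
  step 0: ref 1 -> FAULT, frames=[1,-] (faults so far: 1)
  step 1: ref 4 -> FAULT, frames=[1,4] (faults so far: 2)
  step 2: ref 4 -> HIT, frames=[1,4] (faults so far: 2)
  step 3: ref 5 -> FAULT, evict 1, frames=[5,4] (faults so far: 3)
  step 4: ref 5 -> HIT, frames=[5,4] (faults so far: 3)
  step 5: ref 5 -> HIT, frames=[5,4] (faults so far: 3)
  step 6: ref 4 -> HIT, frames=[5,4] (faults so far: 3)
  step 7: ref 1 -> FAULT, evict 4, frames=[5,1] (faults so far: 4)
  step 8: ref 2 -> FAULT, evict 5, frames=[2,1] (faults so far: 5)
  step 9: ref 5 -> FAULT, evict 1, frames=[2,5] (faults so far: 6)
  step 10: ref 1 -> FAULT, evict 2, frames=[1,5] (faults so far: 7)
  FIFO total faults: 7
--- LRU ---
  step 0: ref 1 -> FAULT, frames=[1,-] (faults so far: 1)
  step 1: ref 4 -> FAULT, frames=[1,4] (faults so far: 2)
  step 2: ref 4 -> HIT, frames=[1,4] (faults so far: 2)
  step 3: ref 5 -> FAULT, evict 1, frames=[5,4] (faults so far: 3)
  step 4: ref 5 -> HIT, frames=[5,4] (faults so far: 3)
  step 5: ref 5 -> HIT, frames=[5,4] (faults so far: 3)
  step 6: ref 4 -> HIT, frames=[5,4] (faults so far: 3)
  step 7: ref 1 -> FAULT, evict 5, frames=[1,4] (faults so far: 4)
  step 8: ref 2 -> FAULT, evict 4, frames=[1,2] (faults so far: 5)
  step 9: ref 5 -> FAULT, evict 1, frames=[5,2] (faults so far: 6)
  step 10: ref 1 -> FAULT, evict 2, frames=[5,1] (faults so far: 7)
  LRU total faults: 7
--- Optimal ---
  step 0: ref 1 -> FAULT, frames=[1,-] (faults so far: 1)
  step 1: ref 4 -> FAULT, frames=[1,4] (faults so far: 2)
  step 2: ref 4 -> HIT, frames=[1,4] (faults so far: 2)
  step 3: ref 5 -> FAULT, evict 1, frames=[5,4] (faults so far: 3)
  step 4: ref 5 -> HIT, frames=[5,4] (faults so far: 3)
  step 5: ref 5 -> HIT, frames=[5,4] (faults so far: 3)
  step 6: ref 4 -> HIT, frames=[5,4] (faults so far: 3)
  step 7: ref 1 -> FAULT, evict 4, frames=[5,1] (faults so far: 4)
  step 8: ref 2 -> FAULT, evict 1, frames=[5,2] (faults so far: 5)
  step 9: ref 5 -> HIT, frames=[5,2] (faults so far: 5)
  step 10: ref 1 -> FAULT, evict 2, frames=[5,1] (faults so far: 6)
  Optimal total faults: 6

Answer: 7 7 6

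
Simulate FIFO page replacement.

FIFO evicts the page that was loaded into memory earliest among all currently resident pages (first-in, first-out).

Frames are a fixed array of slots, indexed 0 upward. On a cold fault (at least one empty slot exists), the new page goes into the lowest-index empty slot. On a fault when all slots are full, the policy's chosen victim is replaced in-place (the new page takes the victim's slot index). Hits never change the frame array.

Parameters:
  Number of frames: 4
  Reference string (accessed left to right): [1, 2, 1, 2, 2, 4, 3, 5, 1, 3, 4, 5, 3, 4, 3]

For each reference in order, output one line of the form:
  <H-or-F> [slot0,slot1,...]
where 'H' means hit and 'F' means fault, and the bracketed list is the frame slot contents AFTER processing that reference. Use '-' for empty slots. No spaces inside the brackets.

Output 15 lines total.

F [1,-,-,-]
F [1,2,-,-]
H [1,2,-,-]
H [1,2,-,-]
H [1,2,-,-]
F [1,2,4,-]
F [1,2,4,3]
F [5,2,4,3]
F [5,1,4,3]
H [5,1,4,3]
H [5,1,4,3]
H [5,1,4,3]
H [5,1,4,3]
H [5,1,4,3]
H [5,1,4,3]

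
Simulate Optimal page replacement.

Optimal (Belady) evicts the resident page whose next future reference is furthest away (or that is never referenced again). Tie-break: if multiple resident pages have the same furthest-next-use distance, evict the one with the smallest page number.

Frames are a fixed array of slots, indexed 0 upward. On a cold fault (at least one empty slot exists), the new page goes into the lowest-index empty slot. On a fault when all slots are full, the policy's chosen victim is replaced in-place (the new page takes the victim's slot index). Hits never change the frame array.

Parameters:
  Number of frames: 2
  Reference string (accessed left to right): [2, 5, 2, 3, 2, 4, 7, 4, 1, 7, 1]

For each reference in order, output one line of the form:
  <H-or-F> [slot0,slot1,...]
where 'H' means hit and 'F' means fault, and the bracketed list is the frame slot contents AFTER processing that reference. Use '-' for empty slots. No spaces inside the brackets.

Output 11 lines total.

F [2,-]
F [2,5]
H [2,5]
F [2,3]
H [2,3]
F [4,3]
F [4,7]
H [4,7]
F [1,7]
H [1,7]
H [1,7]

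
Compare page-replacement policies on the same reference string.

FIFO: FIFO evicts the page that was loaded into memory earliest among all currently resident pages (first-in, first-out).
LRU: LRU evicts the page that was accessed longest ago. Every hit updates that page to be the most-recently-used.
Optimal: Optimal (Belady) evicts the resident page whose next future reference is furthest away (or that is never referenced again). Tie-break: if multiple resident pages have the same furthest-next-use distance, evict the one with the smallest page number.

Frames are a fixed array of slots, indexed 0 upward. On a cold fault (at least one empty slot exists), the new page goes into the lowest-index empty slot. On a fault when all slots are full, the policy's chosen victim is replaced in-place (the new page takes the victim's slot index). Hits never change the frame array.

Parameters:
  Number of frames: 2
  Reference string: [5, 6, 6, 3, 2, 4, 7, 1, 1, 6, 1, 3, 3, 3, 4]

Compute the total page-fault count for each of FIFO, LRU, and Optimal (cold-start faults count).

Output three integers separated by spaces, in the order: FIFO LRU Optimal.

Answer: 10 10 9

Derivation:
--- FIFO ---
  step 0: ref 5 -> FAULT, frames=[5,-] (faults so far: 1)
  step 1: ref 6 -> FAULT, frames=[5,6] (faults so far: 2)
  step 2: ref 6 -> HIT, frames=[5,6] (faults so far: 2)
  step 3: ref 3 -> FAULT, evict 5, frames=[3,6] (faults so far: 3)
  step 4: ref 2 -> FAULT, evict 6, frames=[3,2] (faults so far: 4)
  step 5: ref 4 -> FAULT, evict 3, frames=[4,2] (faults so far: 5)
  step 6: ref 7 -> FAULT, evict 2, frames=[4,7] (faults so far: 6)
  step 7: ref 1 -> FAULT, evict 4, frames=[1,7] (faults so far: 7)
  step 8: ref 1 -> HIT, frames=[1,7] (faults so far: 7)
  step 9: ref 6 -> FAULT, evict 7, frames=[1,6] (faults so far: 8)
  step 10: ref 1 -> HIT, frames=[1,6] (faults so far: 8)
  step 11: ref 3 -> FAULT, evict 1, frames=[3,6] (faults so far: 9)
  step 12: ref 3 -> HIT, frames=[3,6] (faults so far: 9)
  step 13: ref 3 -> HIT, frames=[3,6] (faults so far: 9)
  step 14: ref 4 -> FAULT, evict 6, frames=[3,4] (faults so far: 10)
  FIFO total faults: 10
--- LRU ---
  step 0: ref 5 -> FAULT, frames=[5,-] (faults so far: 1)
  step 1: ref 6 -> FAULT, frames=[5,6] (faults so far: 2)
  step 2: ref 6 -> HIT, frames=[5,6] (faults so far: 2)
  step 3: ref 3 -> FAULT, evict 5, frames=[3,6] (faults so far: 3)
  step 4: ref 2 -> FAULT, evict 6, frames=[3,2] (faults so far: 4)
  step 5: ref 4 -> FAULT, evict 3, frames=[4,2] (faults so far: 5)
  step 6: ref 7 -> FAULT, evict 2, frames=[4,7] (faults so far: 6)
  step 7: ref 1 -> FAULT, evict 4, frames=[1,7] (faults so far: 7)
  step 8: ref 1 -> HIT, frames=[1,7] (faults so far: 7)
  step 9: ref 6 -> FAULT, evict 7, frames=[1,6] (faults so far: 8)
  step 10: ref 1 -> HIT, frames=[1,6] (faults so far: 8)
  step 11: ref 3 -> FAULT, evict 6, frames=[1,3] (faults so far: 9)
  step 12: ref 3 -> HIT, frames=[1,3] (faults so far: 9)
  step 13: ref 3 -> HIT, frames=[1,3] (faults so far: 9)
  step 14: ref 4 -> FAULT, evict 1, frames=[4,3] (faults so far: 10)
  LRU total faults: 10
--- Optimal ---
  step 0: ref 5 -> FAULT, frames=[5,-] (faults so far: 1)
  step 1: ref 6 -> FAULT, frames=[5,6] (faults so far: 2)
  step 2: ref 6 -> HIT, frames=[5,6] (faults so far: 2)
  step 3: ref 3 -> FAULT, evict 5, frames=[3,6] (faults so far: 3)
  step 4: ref 2 -> FAULT, evict 3, frames=[2,6] (faults so far: 4)
  step 5: ref 4 -> FAULT, evict 2, frames=[4,6] (faults so far: 5)
  step 6: ref 7 -> FAULT, evict 4, frames=[7,6] (faults so far: 6)
  step 7: ref 1 -> FAULT, evict 7, frames=[1,6] (faults so far: 7)
  step 8: ref 1 -> HIT, frames=[1,6] (faults so far: 7)
  step 9: ref 6 -> HIT, frames=[1,6] (faults so far: 7)
  step 10: ref 1 -> HIT, frames=[1,6] (faults so far: 7)
  step 11: ref 3 -> FAULT, evict 1, frames=[3,6] (faults so far: 8)
  step 12: ref 3 -> HIT, frames=[3,6] (faults so far: 8)
  step 13: ref 3 -> HIT, frames=[3,6] (faults so far: 8)
  step 14: ref 4 -> FAULT, evict 3, frames=[4,6] (faults so far: 9)
  Optimal total faults: 9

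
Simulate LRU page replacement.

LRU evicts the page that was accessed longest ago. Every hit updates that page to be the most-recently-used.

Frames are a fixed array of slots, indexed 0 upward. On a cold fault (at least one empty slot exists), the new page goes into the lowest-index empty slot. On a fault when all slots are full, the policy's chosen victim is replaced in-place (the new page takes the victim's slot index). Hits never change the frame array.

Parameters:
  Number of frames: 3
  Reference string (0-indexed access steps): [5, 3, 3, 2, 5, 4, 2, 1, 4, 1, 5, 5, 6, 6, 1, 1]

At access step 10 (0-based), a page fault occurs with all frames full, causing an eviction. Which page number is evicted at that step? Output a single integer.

Answer: 2

Derivation:
Step 0: ref 5 -> FAULT, frames=[5,-,-]
Step 1: ref 3 -> FAULT, frames=[5,3,-]
Step 2: ref 3 -> HIT, frames=[5,3,-]
Step 3: ref 2 -> FAULT, frames=[5,3,2]
Step 4: ref 5 -> HIT, frames=[5,3,2]
Step 5: ref 4 -> FAULT, evict 3, frames=[5,4,2]
Step 6: ref 2 -> HIT, frames=[5,4,2]
Step 7: ref 1 -> FAULT, evict 5, frames=[1,4,2]
Step 8: ref 4 -> HIT, frames=[1,4,2]
Step 9: ref 1 -> HIT, frames=[1,4,2]
Step 10: ref 5 -> FAULT, evict 2, frames=[1,4,5]
At step 10: evicted page 2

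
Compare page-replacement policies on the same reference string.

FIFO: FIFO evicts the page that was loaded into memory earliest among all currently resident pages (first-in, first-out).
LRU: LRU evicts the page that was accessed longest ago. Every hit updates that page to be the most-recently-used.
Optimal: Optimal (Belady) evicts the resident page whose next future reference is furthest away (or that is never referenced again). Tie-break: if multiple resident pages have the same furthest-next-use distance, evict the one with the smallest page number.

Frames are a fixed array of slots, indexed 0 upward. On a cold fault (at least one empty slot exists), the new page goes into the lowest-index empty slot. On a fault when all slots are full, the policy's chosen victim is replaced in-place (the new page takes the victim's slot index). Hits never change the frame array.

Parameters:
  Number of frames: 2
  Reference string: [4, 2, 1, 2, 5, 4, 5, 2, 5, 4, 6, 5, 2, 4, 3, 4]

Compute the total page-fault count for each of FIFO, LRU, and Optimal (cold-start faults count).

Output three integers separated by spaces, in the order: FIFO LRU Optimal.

--- FIFO ---
  step 0: ref 4 -> FAULT, frames=[4,-] (faults so far: 1)
  step 1: ref 2 -> FAULT, frames=[4,2] (faults so far: 2)
  step 2: ref 1 -> FAULT, evict 4, frames=[1,2] (faults so far: 3)
  step 3: ref 2 -> HIT, frames=[1,2] (faults so far: 3)
  step 4: ref 5 -> FAULT, evict 2, frames=[1,5] (faults so far: 4)
  step 5: ref 4 -> FAULT, evict 1, frames=[4,5] (faults so far: 5)
  step 6: ref 5 -> HIT, frames=[4,5] (faults so far: 5)
  step 7: ref 2 -> FAULT, evict 5, frames=[4,2] (faults so far: 6)
  step 8: ref 5 -> FAULT, evict 4, frames=[5,2] (faults so far: 7)
  step 9: ref 4 -> FAULT, evict 2, frames=[5,4] (faults so far: 8)
  step 10: ref 6 -> FAULT, evict 5, frames=[6,4] (faults so far: 9)
  step 11: ref 5 -> FAULT, evict 4, frames=[6,5] (faults so far: 10)
  step 12: ref 2 -> FAULT, evict 6, frames=[2,5] (faults so far: 11)
  step 13: ref 4 -> FAULT, evict 5, frames=[2,4] (faults so far: 12)
  step 14: ref 3 -> FAULT, evict 2, frames=[3,4] (faults so far: 13)
  step 15: ref 4 -> HIT, frames=[3,4] (faults so far: 13)
  FIFO total faults: 13
--- LRU ---
  step 0: ref 4 -> FAULT, frames=[4,-] (faults so far: 1)
  step 1: ref 2 -> FAULT, frames=[4,2] (faults so far: 2)
  step 2: ref 1 -> FAULT, evict 4, frames=[1,2] (faults so far: 3)
  step 3: ref 2 -> HIT, frames=[1,2] (faults so far: 3)
  step 4: ref 5 -> FAULT, evict 1, frames=[5,2] (faults so far: 4)
  step 5: ref 4 -> FAULT, evict 2, frames=[5,4] (faults so far: 5)
  step 6: ref 5 -> HIT, frames=[5,4] (faults so far: 5)
  step 7: ref 2 -> FAULT, evict 4, frames=[5,2] (faults so far: 6)
  step 8: ref 5 -> HIT, frames=[5,2] (faults so far: 6)
  step 9: ref 4 -> FAULT, evict 2, frames=[5,4] (faults so far: 7)
  step 10: ref 6 -> FAULT, evict 5, frames=[6,4] (faults so far: 8)
  step 11: ref 5 -> FAULT, evict 4, frames=[6,5] (faults so far: 9)
  step 12: ref 2 -> FAULT, evict 6, frames=[2,5] (faults so far: 10)
  step 13: ref 4 -> FAULT, evict 5, frames=[2,4] (faults so far: 11)
  step 14: ref 3 -> FAULT, evict 2, frames=[3,4] (faults so far: 12)
  step 15: ref 4 -> HIT, frames=[3,4] (faults so far: 12)
  LRU total faults: 12
--- Optimal ---
  step 0: ref 4 -> FAULT, frames=[4,-] (faults so far: 1)
  step 1: ref 2 -> FAULT, frames=[4,2] (faults so far: 2)
  step 2: ref 1 -> FAULT, evict 4, frames=[1,2] (faults so far: 3)
  step 3: ref 2 -> HIT, frames=[1,2] (faults so far: 3)
  step 4: ref 5 -> FAULT, evict 1, frames=[5,2] (faults so far: 4)
  step 5: ref 4 -> FAULT, evict 2, frames=[5,4] (faults so far: 5)
  step 6: ref 5 -> HIT, frames=[5,4] (faults so far: 5)
  step 7: ref 2 -> FAULT, evict 4, frames=[5,2] (faults so far: 6)
  step 8: ref 5 -> HIT, frames=[5,2] (faults so far: 6)
  step 9: ref 4 -> FAULT, evict 2, frames=[5,4] (faults so far: 7)
  step 10: ref 6 -> FAULT, evict 4, frames=[5,6] (faults so far: 8)
  step 11: ref 5 -> HIT, frames=[5,6] (faults so far: 8)
  step 12: ref 2 -> FAULT, evict 5, frames=[2,6] (faults so far: 9)
  step 13: ref 4 -> FAULT, evict 2, frames=[4,6] (faults so far: 10)
  step 14: ref 3 -> FAULT, evict 6, frames=[4,3] (faults so far: 11)
  step 15: ref 4 -> HIT, frames=[4,3] (faults so far: 11)
  Optimal total faults: 11

Answer: 13 12 11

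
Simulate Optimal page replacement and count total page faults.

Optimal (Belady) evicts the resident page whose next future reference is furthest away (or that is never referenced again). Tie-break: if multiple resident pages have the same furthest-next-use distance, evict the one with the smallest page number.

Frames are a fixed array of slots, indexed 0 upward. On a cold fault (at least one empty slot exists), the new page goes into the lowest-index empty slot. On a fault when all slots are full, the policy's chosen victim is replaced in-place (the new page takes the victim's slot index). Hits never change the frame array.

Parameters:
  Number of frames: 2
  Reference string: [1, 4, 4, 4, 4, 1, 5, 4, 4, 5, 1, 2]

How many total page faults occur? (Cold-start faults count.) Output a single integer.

Step 0: ref 1 → FAULT, frames=[1,-]
Step 1: ref 4 → FAULT, frames=[1,4]
Step 2: ref 4 → HIT, frames=[1,4]
Step 3: ref 4 → HIT, frames=[1,4]
Step 4: ref 4 → HIT, frames=[1,4]
Step 5: ref 1 → HIT, frames=[1,4]
Step 6: ref 5 → FAULT (evict 1), frames=[5,4]
Step 7: ref 4 → HIT, frames=[5,4]
Step 8: ref 4 → HIT, frames=[5,4]
Step 9: ref 5 → HIT, frames=[5,4]
Step 10: ref 1 → FAULT (evict 4), frames=[5,1]
Step 11: ref 2 → FAULT (evict 1), frames=[5,2]
Total faults: 5

Answer: 5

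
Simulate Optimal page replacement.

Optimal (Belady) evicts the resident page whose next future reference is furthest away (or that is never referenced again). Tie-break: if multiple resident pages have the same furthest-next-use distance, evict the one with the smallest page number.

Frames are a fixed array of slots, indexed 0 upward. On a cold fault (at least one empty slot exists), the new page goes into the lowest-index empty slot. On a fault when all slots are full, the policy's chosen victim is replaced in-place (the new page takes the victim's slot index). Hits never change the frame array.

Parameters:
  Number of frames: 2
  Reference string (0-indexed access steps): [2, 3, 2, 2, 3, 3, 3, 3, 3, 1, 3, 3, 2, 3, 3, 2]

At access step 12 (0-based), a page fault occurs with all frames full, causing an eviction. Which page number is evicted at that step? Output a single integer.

Answer: 1

Derivation:
Step 0: ref 2 -> FAULT, frames=[2,-]
Step 1: ref 3 -> FAULT, frames=[2,3]
Step 2: ref 2 -> HIT, frames=[2,3]
Step 3: ref 2 -> HIT, frames=[2,3]
Step 4: ref 3 -> HIT, frames=[2,3]
Step 5: ref 3 -> HIT, frames=[2,3]
Step 6: ref 3 -> HIT, frames=[2,3]
Step 7: ref 3 -> HIT, frames=[2,3]
Step 8: ref 3 -> HIT, frames=[2,3]
Step 9: ref 1 -> FAULT, evict 2, frames=[1,3]
Step 10: ref 3 -> HIT, frames=[1,3]
Step 11: ref 3 -> HIT, frames=[1,3]
Step 12: ref 2 -> FAULT, evict 1, frames=[2,3]
At step 12: evicted page 1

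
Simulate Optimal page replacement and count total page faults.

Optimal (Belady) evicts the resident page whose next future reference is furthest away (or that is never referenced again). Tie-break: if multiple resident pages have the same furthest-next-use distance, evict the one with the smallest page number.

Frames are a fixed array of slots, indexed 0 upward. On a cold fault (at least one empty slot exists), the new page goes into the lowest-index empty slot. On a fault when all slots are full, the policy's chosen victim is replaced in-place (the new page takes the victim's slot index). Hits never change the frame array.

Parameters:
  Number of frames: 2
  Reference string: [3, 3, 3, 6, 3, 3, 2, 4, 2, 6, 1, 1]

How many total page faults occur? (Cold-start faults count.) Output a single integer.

Step 0: ref 3 → FAULT, frames=[3,-]
Step 1: ref 3 → HIT, frames=[3,-]
Step 2: ref 3 → HIT, frames=[3,-]
Step 3: ref 6 → FAULT, frames=[3,6]
Step 4: ref 3 → HIT, frames=[3,6]
Step 5: ref 3 → HIT, frames=[3,6]
Step 6: ref 2 → FAULT (evict 3), frames=[2,6]
Step 7: ref 4 → FAULT (evict 6), frames=[2,4]
Step 8: ref 2 → HIT, frames=[2,4]
Step 9: ref 6 → FAULT (evict 2), frames=[6,4]
Step 10: ref 1 → FAULT (evict 4), frames=[6,1]
Step 11: ref 1 → HIT, frames=[6,1]
Total faults: 6

Answer: 6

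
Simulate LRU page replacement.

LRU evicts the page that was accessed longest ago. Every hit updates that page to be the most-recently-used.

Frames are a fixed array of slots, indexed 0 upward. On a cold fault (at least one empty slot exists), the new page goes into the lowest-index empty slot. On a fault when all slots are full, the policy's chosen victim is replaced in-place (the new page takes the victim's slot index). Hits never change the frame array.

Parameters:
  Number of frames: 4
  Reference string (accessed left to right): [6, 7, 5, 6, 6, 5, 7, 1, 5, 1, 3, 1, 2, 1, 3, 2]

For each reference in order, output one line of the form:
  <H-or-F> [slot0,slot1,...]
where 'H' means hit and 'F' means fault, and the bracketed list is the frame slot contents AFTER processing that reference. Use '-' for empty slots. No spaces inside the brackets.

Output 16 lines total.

F [6,-,-,-]
F [6,7,-,-]
F [6,7,5,-]
H [6,7,5,-]
H [6,7,5,-]
H [6,7,5,-]
H [6,7,5,-]
F [6,7,5,1]
H [6,7,5,1]
H [6,7,5,1]
F [3,7,5,1]
H [3,7,5,1]
F [3,2,5,1]
H [3,2,5,1]
H [3,2,5,1]
H [3,2,5,1]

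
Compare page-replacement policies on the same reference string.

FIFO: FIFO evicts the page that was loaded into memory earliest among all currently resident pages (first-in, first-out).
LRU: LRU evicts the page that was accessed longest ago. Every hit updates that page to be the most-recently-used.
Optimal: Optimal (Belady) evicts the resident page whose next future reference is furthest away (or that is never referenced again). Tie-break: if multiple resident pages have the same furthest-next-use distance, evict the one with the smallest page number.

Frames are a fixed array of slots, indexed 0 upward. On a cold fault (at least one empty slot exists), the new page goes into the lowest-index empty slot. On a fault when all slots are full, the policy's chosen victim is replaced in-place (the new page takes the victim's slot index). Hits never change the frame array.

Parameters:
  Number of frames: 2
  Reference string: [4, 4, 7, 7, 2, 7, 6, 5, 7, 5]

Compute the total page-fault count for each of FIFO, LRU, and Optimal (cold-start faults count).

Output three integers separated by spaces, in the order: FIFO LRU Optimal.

--- FIFO ---
  step 0: ref 4 -> FAULT, frames=[4,-] (faults so far: 1)
  step 1: ref 4 -> HIT, frames=[4,-] (faults so far: 1)
  step 2: ref 7 -> FAULT, frames=[4,7] (faults so far: 2)
  step 3: ref 7 -> HIT, frames=[4,7] (faults so far: 2)
  step 4: ref 2 -> FAULT, evict 4, frames=[2,7] (faults so far: 3)
  step 5: ref 7 -> HIT, frames=[2,7] (faults so far: 3)
  step 6: ref 6 -> FAULT, evict 7, frames=[2,6] (faults so far: 4)
  step 7: ref 5 -> FAULT, evict 2, frames=[5,6] (faults so far: 5)
  step 8: ref 7 -> FAULT, evict 6, frames=[5,7] (faults so far: 6)
  step 9: ref 5 -> HIT, frames=[5,7] (faults so far: 6)
  FIFO total faults: 6
--- LRU ---
  step 0: ref 4 -> FAULT, frames=[4,-] (faults so far: 1)
  step 1: ref 4 -> HIT, frames=[4,-] (faults so far: 1)
  step 2: ref 7 -> FAULT, frames=[4,7] (faults so far: 2)
  step 3: ref 7 -> HIT, frames=[4,7] (faults so far: 2)
  step 4: ref 2 -> FAULT, evict 4, frames=[2,7] (faults so far: 3)
  step 5: ref 7 -> HIT, frames=[2,7] (faults so far: 3)
  step 6: ref 6 -> FAULT, evict 2, frames=[6,7] (faults so far: 4)
  step 7: ref 5 -> FAULT, evict 7, frames=[6,5] (faults so far: 5)
  step 8: ref 7 -> FAULT, evict 6, frames=[7,5] (faults so far: 6)
  step 9: ref 5 -> HIT, frames=[7,5] (faults so far: 6)
  LRU total faults: 6
--- Optimal ---
  step 0: ref 4 -> FAULT, frames=[4,-] (faults so far: 1)
  step 1: ref 4 -> HIT, frames=[4,-] (faults so far: 1)
  step 2: ref 7 -> FAULT, frames=[4,7] (faults so far: 2)
  step 3: ref 7 -> HIT, frames=[4,7] (faults so far: 2)
  step 4: ref 2 -> FAULT, evict 4, frames=[2,7] (faults so far: 3)
  step 5: ref 7 -> HIT, frames=[2,7] (faults so far: 3)
  step 6: ref 6 -> FAULT, evict 2, frames=[6,7] (faults so far: 4)
  step 7: ref 5 -> FAULT, evict 6, frames=[5,7] (faults so far: 5)
  step 8: ref 7 -> HIT, frames=[5,7] (faults so far: 5)
  step 9: ref 5 -> HIT, frames=[5,7] (faults so far: 5)
  Optimal total faults: 5

Answer: 6 6 5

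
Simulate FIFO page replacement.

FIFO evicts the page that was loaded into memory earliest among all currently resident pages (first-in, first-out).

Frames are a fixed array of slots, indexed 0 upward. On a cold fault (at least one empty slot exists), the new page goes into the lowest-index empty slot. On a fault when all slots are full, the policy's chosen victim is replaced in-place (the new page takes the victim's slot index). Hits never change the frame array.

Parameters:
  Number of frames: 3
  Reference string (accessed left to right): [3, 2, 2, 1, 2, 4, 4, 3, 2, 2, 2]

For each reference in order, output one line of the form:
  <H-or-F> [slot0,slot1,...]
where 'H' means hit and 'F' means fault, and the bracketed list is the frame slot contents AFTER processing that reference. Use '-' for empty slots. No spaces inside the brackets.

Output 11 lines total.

F [3,-,-]
F [3,2,-]
H [3,2,-]
F [3,2,1]
H [3,2,1]
F [4,2,1]
H [4,2,1]
F [4,3,1]
F [4,3,2]
H [4,3,2]
H [4,3,2]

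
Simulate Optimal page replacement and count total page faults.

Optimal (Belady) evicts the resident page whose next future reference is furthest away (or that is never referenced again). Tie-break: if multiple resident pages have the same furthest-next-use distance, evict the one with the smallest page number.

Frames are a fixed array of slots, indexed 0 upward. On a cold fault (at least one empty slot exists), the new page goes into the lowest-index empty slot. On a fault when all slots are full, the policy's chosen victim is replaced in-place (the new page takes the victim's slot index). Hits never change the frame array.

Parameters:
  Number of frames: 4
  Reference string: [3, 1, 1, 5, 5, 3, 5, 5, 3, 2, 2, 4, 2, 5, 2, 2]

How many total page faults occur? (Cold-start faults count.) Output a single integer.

Answer: 5

Derivation:
Step 0: ref 3 → FAULT, frames=[3,-,-,-]
Step 1: ref 1 → FAULT, frames=[3,1,-,-]
Step 2: ref 1 → HIT, frames=[3,1,-,-]
Step 3: ref 5 → FAULT, frames=[3,1,5,-]
Step 4: ref 5 → HIT, frames=[3,1,5,-]
Step 5: ref 3 → HIT, frames=[3,1,5,-]
Step 6: ref 5 → HIT, frames=[3,1,5,-]
Step 7: ref 5 → HIT, frames=[3,1,5,-]
Step 8: ref 3 → HIT, frames=[3,1,5,-]
Step 9: ref 2 → FAULT, frames=[3,1,5,2]
Step 10: ref 2 → HIT, frames=[3,1,5,2]
Step 11: ref 4 → FAULT (evict 1), frames=[3,4,5,2]
Step 12: ref 2 → HIT, frames=[3,4,5,2]
Step 13: ref 5 → HIT, frames=[3,4,5,2]
Step 14: ref 2 → HIT, frames=[3,4,5,2]
Step 15: ref 2 → HIT, frames=[3,4,5,2]
Total faults: 5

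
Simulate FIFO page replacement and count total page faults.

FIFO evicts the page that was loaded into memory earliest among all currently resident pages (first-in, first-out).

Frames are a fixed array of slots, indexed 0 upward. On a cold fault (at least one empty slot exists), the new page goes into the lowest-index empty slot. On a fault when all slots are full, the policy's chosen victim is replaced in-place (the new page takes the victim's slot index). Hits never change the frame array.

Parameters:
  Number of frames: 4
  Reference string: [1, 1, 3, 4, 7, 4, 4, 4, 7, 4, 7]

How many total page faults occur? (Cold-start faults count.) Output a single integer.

Answer: 4

Derivation:
Step 0: ref 1 → FAULT, frames=[1,-,-,-]
Step 1: ref 1 → HIT, frames=[1,-,-,-]
Step 2: ref 3 → FAULT, frames=[1,3,-,-]
Step 3: ref 4 → FAULT, frames=[1,3,4,-]
Step 4: ref 7 → FAULT, frames=[1,3,4,7]
Step 5: ref 4 → HIT, frames=[1,3,4,7]
Step 6: ref 4 → HIT, frames=[1,3,4,7]
Step 7: ref 4 → HIT, frames=[1,3,4,7]
Step 8: ref 7 → HIT, frames=[1,3,4,7]
Step 9: ref 4 → HIT, frames=[1,3,4,7]
Step 10: ref 7 → HIT, frames=[1,3,4,7]
Total faults: 4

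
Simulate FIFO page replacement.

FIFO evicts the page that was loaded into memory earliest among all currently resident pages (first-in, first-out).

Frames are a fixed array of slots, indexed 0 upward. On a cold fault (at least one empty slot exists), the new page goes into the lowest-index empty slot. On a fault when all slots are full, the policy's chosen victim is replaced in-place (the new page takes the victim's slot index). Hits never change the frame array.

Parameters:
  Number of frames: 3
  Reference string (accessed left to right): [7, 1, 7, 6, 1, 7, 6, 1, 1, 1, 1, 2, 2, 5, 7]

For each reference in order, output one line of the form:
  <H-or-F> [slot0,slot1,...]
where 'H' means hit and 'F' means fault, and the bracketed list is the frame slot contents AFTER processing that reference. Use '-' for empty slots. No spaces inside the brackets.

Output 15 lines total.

F [7,-,-]
F [7,1,-]
H [7,1,-]
F [7,1,6]
H [7,1,6]
H [7,1,6]
H [7,1,6]
H [7,1,6]
H [7,1,6]
H [7,1,6]
H [7,1,6]
F [2,1,6]
H [2,1,6]
F [2,5,6]
F [2,5,7]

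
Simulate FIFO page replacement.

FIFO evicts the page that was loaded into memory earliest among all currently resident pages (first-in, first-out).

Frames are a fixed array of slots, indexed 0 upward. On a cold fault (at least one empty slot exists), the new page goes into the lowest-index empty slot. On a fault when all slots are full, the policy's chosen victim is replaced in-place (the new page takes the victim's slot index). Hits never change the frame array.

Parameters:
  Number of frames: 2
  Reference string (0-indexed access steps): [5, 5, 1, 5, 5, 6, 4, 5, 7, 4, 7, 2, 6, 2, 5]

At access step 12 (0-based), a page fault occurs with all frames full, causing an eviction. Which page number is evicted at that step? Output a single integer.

Step 0: ref 5 -> FAULT, frames=[5,-]
Step 1: ref 5 -> HIT, frames=[5,-]
Step 2: ref 1 -> FAULT, frames=[5,1]
Step 3: ref 5 -> HIT, frames=[5,1]
Step 4: ref 5 -> HIT, frames=[5,1]
Step 5: ref 6 -> FAULT, evict 5, frames=[6,1]
Step 6: ref 4 -> FAULT, evict 1, frames=[6,4]
Step 7: ref 5 -> FAULT, evict 6, frames=[5,4]
Step 8: ref 7 -> FAULT, evict 4, frames=[5,7]
Step 9: ref 4 -> FAULT, evict 5, frames=[4,7]
Step 10: ref 7 -> HIT, frames=[4,7]
Step 11: ref 2 -> FAULT, evict 7, frames=[4,2]
Step 12: ref 6 -> FAULT, evict 4, frames=[6,2]
At step 12: evicted page 4

Answer: 4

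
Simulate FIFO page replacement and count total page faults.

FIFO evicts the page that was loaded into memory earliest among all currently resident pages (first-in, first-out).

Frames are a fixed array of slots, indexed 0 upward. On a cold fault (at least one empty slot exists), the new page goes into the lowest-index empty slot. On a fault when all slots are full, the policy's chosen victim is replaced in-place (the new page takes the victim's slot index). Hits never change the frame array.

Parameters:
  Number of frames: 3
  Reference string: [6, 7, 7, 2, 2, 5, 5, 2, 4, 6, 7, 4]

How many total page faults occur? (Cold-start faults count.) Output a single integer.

Step 0: ref 6 → FAULT, frames=[6,-,-]
Step 1: ref 7 → FAULT, frames=[6,7,-]
Step 2: ref 7 → HIT, frames=[6,7,-]
Step 3: ref 2 → FAULT, frames=[6,7,2]
Step 4: ref 2 → HIT, frames=[6,7,2]
Step 5: ref 5 → FAULT (evict 6), frames=[5,7,2]
Step 6: ref 5 → HIT, frames=[5,7,2]
Step 7: ref 2 → HIT, frames=[5,7,2]
Step 8: ref 4 → FAULT (evict 7), frames=[5,4,2]
Step 9: ref 6 → FAULT (evict 2), frames=[5,4,6]
Step 10: ref 7 → FAULT (evict 5), frames=[7,4,6]
Step 11: ref 4 → HIT, frames=[7,4,6]
Total faults: 7

Answer: 7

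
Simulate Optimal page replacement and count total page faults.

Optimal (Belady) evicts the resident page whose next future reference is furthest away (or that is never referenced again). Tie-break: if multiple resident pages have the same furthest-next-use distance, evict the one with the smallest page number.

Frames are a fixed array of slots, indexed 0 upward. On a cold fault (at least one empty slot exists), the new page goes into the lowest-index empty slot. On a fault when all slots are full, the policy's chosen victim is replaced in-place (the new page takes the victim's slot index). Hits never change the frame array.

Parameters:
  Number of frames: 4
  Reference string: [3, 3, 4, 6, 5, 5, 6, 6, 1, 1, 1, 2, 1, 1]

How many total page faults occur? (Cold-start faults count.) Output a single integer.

Answer: 6

Derivation:
Step 0: ref 3 → FAULT, frames=[3,-,-,-]
Step 1: ref 3 → HIT, frames=[3,-,-,-]
Step 2: ref 4 → FAULT, frames=[3,4,-,-]
Step 3: ref 6 → FAULT, frames=[3,4,6,-]
Step 4: ref 5 → FAULT, frames=[3,4,6,5]
Step 5: ref 5 → HIT, frames=[3,4,6,5]
Step 6: ref 6 → HIT, frames=[3,4,6,5]
Step 7: ref 6 → HIT, frames=[3,4,6,5]
Step 8: ref 1 → FAULT (evict 3), frames=[1,4,6,5]
Step 9: ref 1 → HIT, frames=[1,4,6,5]
Step 10: ref 1 → HIT, frames=[1,4,6,5]
Step 11: ref 2 → FAULT (evict 4), frames=[1,2,6,5]
Step 12: ref 1 → HIT, frames=[1,2,6,5]
Step 13: ref 1 → HIT, frames=[1,2,6,5]
Total faults: 6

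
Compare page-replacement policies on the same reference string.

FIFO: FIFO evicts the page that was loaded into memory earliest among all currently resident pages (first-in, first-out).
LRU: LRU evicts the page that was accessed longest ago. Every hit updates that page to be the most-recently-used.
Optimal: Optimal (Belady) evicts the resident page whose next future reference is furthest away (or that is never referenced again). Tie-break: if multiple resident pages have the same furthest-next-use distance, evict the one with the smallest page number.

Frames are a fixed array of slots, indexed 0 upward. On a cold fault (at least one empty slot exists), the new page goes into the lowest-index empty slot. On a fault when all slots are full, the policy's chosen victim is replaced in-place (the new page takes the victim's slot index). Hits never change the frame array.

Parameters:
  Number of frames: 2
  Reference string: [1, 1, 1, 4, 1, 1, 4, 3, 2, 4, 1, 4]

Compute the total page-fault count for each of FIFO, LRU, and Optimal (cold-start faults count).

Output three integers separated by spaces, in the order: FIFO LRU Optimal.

--- FIFO ---
  step 0: ref 1 -> FAULT, frames=[1,-] (faults so far: 1)
  step 1: ref 1 -> HIT, frames=[1,-] (faults so far: 1)
  step 2: ref 1 -> HIT, frames=[1,-] (faults so far: 1)
  step 3: ref 4 -> FAULT, frames=[1,4] (faults so far: 2)
  step 4: ref 1 -> HIT, frames=[1,4] (faults so far: 2)
  step 5: ref 1 -> HIT, frames=[1,4] (faults so far: 2)
  step 6: ref 4 -> HIT, frames=[1,4] (faults so far: 2)
  step 7: ref 3 -> FAULT, evict 1, frames=[3,4] (faults so far: 3)
  step 8: ref 2 -> FAULT, evict 4, frames=[3,2] (faults so far: 4)
  step 9: ref 4 -> FAULT, evict 3, frames=[4,2] (faults so far: 5)
  step 10: ref 1 -> FAULT, evict 2, frames=[4,1] (faults so far: 6)
  step 11: ref 4 -> HIT, frames=[4,1] (faults so far: 6)
  FIFO total faults: 6
--- LRU ---
  step 0: ref 1 -> FAULT, frames=[1,-] (faults so far: 1)
  step 1: ref 1 -> HIT, frames=[1,-] (faults so far: 1)
  step 2: ref 1 -> HIT, frames=[1,-] (faults so far: 1)
  step 3: ref 4 -> FAULT, frames=[1,4] (faults so far: 2)
  step 4: ref 1 -> HIT, frames=[1,4] (faults so far: 2)
  step 5: ref 1 -> HIT, frames=[1,4] (faults so far: 2)
  step 6: ref 4 -> HIT, frames=[1,4] (faults so far: 2)
  step 7: ref 3 -> FAULT, evict 1, frames=[3,4] (faults so far: 3)
  step 8: ref 2 -> FAULT, evict 4, frames=[3,2] (faults so far: 4)
  step 9: ref 4 -> FAULT, evict 3, frames=[4,2] (faults so far: 5)
  step 10: ref 1 -> FAULT, evict 2, frames=[4,1] (faults so far: 6)
  step 11: ref 4 -> HIT, frames=[4,1] (faults so far: 6)
  LRU total faults: 6
--- Optimal ---
  step 0: ref 1 -> FAULT, frames=[1,-] (faults so far: 1)
  step 1: ref 1 -> HIT, frames=[1,-] (faults so far: 1)
  step 2: ref 1 -> HIT, frames=[1,-] (faults so far: 1)
  step 3: ref 4 -> FAULT, frames=[1,4] (faults so far: 2)
  step 4: ref 1 -> HIT, frames=[1,4] (faults so far: 2)
  step 5: ref 1 -> HIT, frames=[1,4] (faults so far: 2)
  step 6: ref 4 -> HIT, frames=[1,4] (faults so far: 2)
  step 7: ref 3 -> FAULT, evict 1, frames=[3,4] (faults so far: 3)
  step 8: ref 2 -> FAULT, evict 3, frames=[2,4] (faults so far: 4)
  step 9: ref 4 -> HIT, frames=[2,4] (faults so far: 4)
  step 10: ref 1 -> FAULT, evict 2, frames=[1,4] (faults so far: 5)
  step 11: ref 4 -> HIT, frames=[1,4] (faults so far: 5)
  Optimal total faults: 5

Answer: 6 6 5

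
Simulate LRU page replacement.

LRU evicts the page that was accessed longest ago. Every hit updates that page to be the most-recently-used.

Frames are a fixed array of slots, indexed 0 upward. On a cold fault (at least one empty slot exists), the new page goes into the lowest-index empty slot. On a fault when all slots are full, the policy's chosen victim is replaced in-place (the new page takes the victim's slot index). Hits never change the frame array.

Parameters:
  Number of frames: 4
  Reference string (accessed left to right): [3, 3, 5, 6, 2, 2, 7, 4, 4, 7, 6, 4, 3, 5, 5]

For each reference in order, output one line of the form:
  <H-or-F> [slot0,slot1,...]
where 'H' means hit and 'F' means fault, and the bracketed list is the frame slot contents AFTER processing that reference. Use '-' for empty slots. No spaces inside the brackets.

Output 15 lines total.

F [3,-,-,-]
H [3,-,-,-]
F [3,5,-,-]
F [3,5,6,-]
F [3,5,6,2]
H [3,5,6,2]
F [7,5,6,2]
F [7,4,6,2]
H [7,4,6,2]
H [7,4,6,2]
H [7,4,6,2]
H [7,4,6,2]
F [7,4,6,3]
F [5,4,6,3]
H [5,4,6,3]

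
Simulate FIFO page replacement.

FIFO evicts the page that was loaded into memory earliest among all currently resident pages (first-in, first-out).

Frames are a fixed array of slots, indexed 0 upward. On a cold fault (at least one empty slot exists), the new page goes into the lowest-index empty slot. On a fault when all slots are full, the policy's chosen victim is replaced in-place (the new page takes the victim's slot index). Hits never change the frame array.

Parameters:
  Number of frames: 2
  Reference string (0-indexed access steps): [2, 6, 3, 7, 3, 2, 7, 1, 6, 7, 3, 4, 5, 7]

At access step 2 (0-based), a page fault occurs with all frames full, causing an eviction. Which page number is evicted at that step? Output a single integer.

Step 0: ref 2 -> FAULT, frames=[2,-]
Step 1: ref 6 -> FAULT, frames=[2,6]
Step 2: ref 3 -> FAULT, evict 2, frames=[3,6]
At step 2: evicted page 2

Answer: 2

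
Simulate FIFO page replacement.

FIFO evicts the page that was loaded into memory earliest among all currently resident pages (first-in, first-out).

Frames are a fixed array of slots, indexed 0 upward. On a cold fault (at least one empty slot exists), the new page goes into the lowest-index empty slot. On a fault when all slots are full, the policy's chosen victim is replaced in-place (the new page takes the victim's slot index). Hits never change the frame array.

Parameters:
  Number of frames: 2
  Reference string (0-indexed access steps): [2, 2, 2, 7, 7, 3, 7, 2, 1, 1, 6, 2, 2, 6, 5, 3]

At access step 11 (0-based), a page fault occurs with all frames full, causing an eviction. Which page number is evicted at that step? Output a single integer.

Step 0: ref 2 -> FAULT, frames=[2,-]
Step 1: ref 2 -> HIT, frames=[2,-]
Step 2: ref 2 -> HIT, frames=[2,-]
Step 3: ref 7 -> FAULT, frames=[2,7]
Step 4: ref 7 -> HIT, frames=[2,7]
Step 5: ref 3 -> FAULT, evict 2, frames=[3,7]
Step 6: ref 7 -> HIT, frames=[3,7]
Step 7: ref 2 -> FAULT, evict 7, frames=[3,2]
Step 8: ref 1 -> FAULT, evict 3, frames=[1,2]
Step 9: ref 1 -> HIT, frames=[1,2]
Step 10: ref 6 -> FAULT, evict 2, frames=[1,6]
Step 11: ref 2 -> FAULT, evict 1, frames=[2,6]
At step 11: evicted page 1

Answer: 1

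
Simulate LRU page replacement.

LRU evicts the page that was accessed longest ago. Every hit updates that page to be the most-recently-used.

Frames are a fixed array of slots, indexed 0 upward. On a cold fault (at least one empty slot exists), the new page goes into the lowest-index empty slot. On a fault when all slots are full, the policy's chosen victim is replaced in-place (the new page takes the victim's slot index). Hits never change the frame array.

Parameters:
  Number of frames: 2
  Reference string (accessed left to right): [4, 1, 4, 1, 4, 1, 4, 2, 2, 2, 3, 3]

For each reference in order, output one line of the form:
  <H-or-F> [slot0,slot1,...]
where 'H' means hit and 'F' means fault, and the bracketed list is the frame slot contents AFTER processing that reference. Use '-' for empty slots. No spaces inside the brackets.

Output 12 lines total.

F [4,-]
F [4,1]
H [4,1]
H [4,1]
H [4,1]
H [4,1]
H [4,1]
F [4,2]
H [4,2]
H [4,2]
F [3,2]
H [3,2]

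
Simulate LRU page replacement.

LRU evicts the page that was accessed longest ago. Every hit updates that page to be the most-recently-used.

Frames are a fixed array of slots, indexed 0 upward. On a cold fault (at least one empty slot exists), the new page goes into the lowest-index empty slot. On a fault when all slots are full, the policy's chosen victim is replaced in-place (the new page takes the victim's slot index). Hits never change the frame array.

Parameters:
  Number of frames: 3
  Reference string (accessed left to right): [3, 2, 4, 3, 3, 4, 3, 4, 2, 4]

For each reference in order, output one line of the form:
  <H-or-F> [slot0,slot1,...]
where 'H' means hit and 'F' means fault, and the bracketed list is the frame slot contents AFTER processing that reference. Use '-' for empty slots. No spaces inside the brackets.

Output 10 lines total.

F [3,-,-]
F [3,2,-]
F [3,2,4]
H [3,2,4]
H [3,2,4]
H [3,2,4]
H [3,2,4]
H [3,2,4]
H [3,2,4]
H [3,2,4]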